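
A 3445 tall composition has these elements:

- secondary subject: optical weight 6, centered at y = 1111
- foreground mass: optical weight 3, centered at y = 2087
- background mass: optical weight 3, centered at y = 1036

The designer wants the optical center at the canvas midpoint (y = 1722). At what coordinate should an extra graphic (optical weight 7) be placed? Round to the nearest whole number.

y ≈ 2383

With the extra graphic, Σw becomes 6 + 3 + 3 + 7 = 19.
y: need Σw·y = 19·1722 = 32718. Existing = 6·1111 + 3·2087 + 3·1036 = 16035. Remainder 16683 / 7 ≈ 2383.29.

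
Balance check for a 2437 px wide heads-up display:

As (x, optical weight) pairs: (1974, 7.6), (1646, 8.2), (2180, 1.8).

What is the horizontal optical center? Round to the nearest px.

Weights sum to 7.6 + 8.2 + 1.8 = 17.6.
x: (7.6·1974 + 8.2·1646 + 1.8·2180) / 17.6 = 32423.6 / 17.6 ≈ 1842.25

x ≈ 1842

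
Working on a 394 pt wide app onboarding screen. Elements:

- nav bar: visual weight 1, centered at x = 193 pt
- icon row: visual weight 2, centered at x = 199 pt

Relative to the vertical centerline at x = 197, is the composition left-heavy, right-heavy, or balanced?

Weights sum to 1 + 2 = 3.
x-moment: 1·193 + 2·199 = 591; centroid 591/3 ≈ 197.00.
The centroid 197.00 matches the midline at 197, so the layout is balanced.

balanced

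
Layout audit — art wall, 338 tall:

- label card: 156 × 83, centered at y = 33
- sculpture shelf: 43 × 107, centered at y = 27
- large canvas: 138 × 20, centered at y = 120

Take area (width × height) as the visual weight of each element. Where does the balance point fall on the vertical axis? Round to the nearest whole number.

Areas → weights: label card 156·83 = 12948, sculpture shelf 43·107 = 4601, large canvas 138·20 = 2760; Σw = 20309.
y-moment: 12948·33 + 4601·27 + 2760·120 = 882711; centroid 882711/20309 ≈ 43.46.

y ≈ 43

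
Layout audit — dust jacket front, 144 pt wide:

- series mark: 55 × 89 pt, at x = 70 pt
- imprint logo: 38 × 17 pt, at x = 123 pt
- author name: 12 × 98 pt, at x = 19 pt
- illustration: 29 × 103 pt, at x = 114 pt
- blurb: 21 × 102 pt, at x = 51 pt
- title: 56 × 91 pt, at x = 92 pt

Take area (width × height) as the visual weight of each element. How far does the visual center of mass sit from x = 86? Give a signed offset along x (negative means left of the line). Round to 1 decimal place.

Areas: series mark 55·89 = 4895, imprint logo 38·17 = 646, author name 12·98 = 1176, illustration 29·103 = 2987, blurb 21·102 = 2142, title 56·91 = 5096. Total weight = 16942.
x: moment 1363044 / weight 16942 ≈ 80.45
Difference: 80.45 − 86 ≈ -5.55.

≈ -5.5 pt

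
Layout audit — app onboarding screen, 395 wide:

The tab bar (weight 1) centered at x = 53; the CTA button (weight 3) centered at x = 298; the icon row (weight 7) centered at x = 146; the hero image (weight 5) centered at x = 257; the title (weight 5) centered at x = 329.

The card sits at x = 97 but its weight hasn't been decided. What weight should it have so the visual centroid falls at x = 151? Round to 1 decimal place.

Fixed elements: Σw = 1 + 3 + 7 + 5 + 5 = 21, Σw·x = 1·53 + 3·298 + 7·146 + 5·257 + 5·329 = 4899.
Balance at x = 151 requires (4899 + w·97) / (21 + w) = 151.
Rearranging, w·(97 − 151) = 151·21 − 4899 = -1728, so w ≈ -1728/-54 = 32.00.

w ≈ 32.0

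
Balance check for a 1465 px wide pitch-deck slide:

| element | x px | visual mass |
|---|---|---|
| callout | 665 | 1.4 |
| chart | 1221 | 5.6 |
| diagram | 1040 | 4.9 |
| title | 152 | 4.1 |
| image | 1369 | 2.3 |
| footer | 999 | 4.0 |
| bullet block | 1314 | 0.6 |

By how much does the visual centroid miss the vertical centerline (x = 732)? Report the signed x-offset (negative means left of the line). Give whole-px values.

Σw = 1.4 + 5.6 + 4.9 + 4.1 + 2.3 + 4.0 + 0.6 = 22.9.
Σw·x = 1.4·665 + 5.6·1221 + 4.9·1040 + 4.1·152 + 2.3·1369 + 4.0·999 + 0.6·1314 = 21420.9, so x̄ = 21420.9/22.9 ≈ 935.41.
Against x = 732, that's 935.41 − 732 = 203.41.

≈ 203 px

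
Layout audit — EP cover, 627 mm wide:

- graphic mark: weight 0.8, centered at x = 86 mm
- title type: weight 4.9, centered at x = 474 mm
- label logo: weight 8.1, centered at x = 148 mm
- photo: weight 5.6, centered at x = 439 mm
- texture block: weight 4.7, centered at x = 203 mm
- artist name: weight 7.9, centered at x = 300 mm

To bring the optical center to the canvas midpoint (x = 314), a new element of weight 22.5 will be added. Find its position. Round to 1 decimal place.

x ≈ 344.0

With the new element, Σw becomes 0.8 + 4.9 + 8.1 + 5.6 + 4.7 + 7.9 + 22.5 = 54.5.
x: need Σw·x = 54.5·314 = 17113.0. Existing = 0.8·86 + 4.9·474 + 8.1·148 + 5.6·439 + 4.7·203 + 7.9·300 = 9372.7. Remainder 7740.3 / 22.5 ≈ 344.01.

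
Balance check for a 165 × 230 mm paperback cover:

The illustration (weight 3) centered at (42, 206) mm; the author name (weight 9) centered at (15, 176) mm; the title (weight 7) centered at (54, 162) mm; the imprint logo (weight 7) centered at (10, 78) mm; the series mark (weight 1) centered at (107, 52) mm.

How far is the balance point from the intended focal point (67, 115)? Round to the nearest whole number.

≈ 48 mm

Weights sum to 3 + 9 + 7 + 7 + 1 = 27.
x: (3·42 + 9·15 + 7·54 + 7·10 + 1·107) / 27 = 816 / 27 ≈ 30.22
y: (3·206 + 9·176 + 7·162 + 7·78 + 1·52) / 27 = 3934 / 27 ≈ 145.70
Relative to (67, 115): Δ = (-36.78, 30.70); |Δ| = √(-36.78² + 30.70²) ≈ 47.91.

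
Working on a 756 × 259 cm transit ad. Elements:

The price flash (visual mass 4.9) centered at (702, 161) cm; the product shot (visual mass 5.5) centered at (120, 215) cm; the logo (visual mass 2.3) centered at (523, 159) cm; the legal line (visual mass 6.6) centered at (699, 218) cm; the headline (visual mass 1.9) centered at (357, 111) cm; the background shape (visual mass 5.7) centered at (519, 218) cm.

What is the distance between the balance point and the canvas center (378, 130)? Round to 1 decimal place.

Total weight = 4.9 + 5.5 + 2.3 + 6.6 + 1.9 + 5.7 = 26.9.
x: (4.9·702 + 5.5·120 + 2.3·523 + 6.6·699 + 1.9·357 + 5.7·519) / 26.9 = 13552.7 / 26.9 ≈ 503.82
y: (4.9·161 + 5.5·215 + 2.3·159 + 6.6·218 + 1.9·111 + 5.7·218) / 26.9 = 5229.4 / 26.9 ≈ 194.40
From (378, 130): dx = 125.82, dy = 64.40, so the distance is √(dx²+dy²) ≈ 141.34.

≈ 141.3 cm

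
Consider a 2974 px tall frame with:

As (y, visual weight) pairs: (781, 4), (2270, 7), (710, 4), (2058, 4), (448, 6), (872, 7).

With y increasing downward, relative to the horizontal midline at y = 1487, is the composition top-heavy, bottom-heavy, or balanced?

Weights sum to 4 + 7 + 4 + 4 + 6 + 7 = 32.
y: (4·781 + 7·2270 + 4·710 + 4·2058 + 6·448 + 7·872) / 32 = 38878 / 32 ≈ 1214.94
Since 1214.9 is above (smaller y than) 1487, the composition reads top-heavy.

top-heavy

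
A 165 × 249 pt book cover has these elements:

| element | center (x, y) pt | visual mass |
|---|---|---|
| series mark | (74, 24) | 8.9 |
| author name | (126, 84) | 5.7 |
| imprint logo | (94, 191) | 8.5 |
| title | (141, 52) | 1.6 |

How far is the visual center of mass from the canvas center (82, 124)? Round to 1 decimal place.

≈ 30.9 pt

Weights sum to 8.9 + 5.7 + 8.5 + 1.6 = 24.7.
x: (8.9·74 + 5.7·126 + 8.5·94 + 1.6·141) / 24.7 = 2401.4 / 24.7 ≈ 97.22
y: (8.9·24 + 5.7·84 + 8.5·191 + 1.6·52) / 24.7 = 2399.1 / 24.7 ≈ 97.13
Relative to (82, 124): Δ = (15.22, -26.87); |Δ| = √(15.22² + -26.87²) ≈ 30.88.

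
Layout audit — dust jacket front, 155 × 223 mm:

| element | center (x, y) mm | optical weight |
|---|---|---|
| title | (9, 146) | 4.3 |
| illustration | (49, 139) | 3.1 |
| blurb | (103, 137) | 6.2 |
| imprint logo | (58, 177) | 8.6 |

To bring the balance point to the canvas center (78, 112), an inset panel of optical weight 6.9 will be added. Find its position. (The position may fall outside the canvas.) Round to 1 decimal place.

New total weight: (4.3 + 3.1 + 6.2 + 8.6) + 6.9 = 29.1.
x: target moment 29.1×78 = 2269.8; current 4.3·9 + 3.1·49 + 6.2·103 + 8.6·58 = 1328.0; the inset panel supplies 941.8, so x = 941.8/6.9 ≈ 136.49.
y: target moment 29.1×112 = 3259.2; current 4.3·146 + 3.1·139 + 6.2·137 + 8.6·177 = 3430.3; the inset panel supplies -171.1, so y = -171.1/6.9 ≈ -24.80.

(136.5, -24.8)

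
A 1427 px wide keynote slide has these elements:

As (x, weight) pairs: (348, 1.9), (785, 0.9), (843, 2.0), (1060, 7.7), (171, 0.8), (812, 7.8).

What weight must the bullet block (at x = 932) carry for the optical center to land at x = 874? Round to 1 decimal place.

Known weights sum to 1.9 + 0.9 + 2.0 + 7.7 + 0.8 + 7.8 = 21.1; their moment is 1.9·348 + 0.9·785 + 2.0·843 + 7.7·1060 + 0.8·171 + 7.8·812 = 17686.1.
Balance at x = 874 requires (17686.1 + w·932) / (21.1 + w) = 874.
So w = (874·21.1 − 17686.1)/(932 − 874) = 755.3/58 ≈ 13.02.

w ≈ 13.0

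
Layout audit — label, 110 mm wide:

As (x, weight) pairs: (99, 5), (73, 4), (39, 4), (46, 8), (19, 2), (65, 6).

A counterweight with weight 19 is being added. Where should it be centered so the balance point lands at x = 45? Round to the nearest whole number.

After adding the counterweight, total weight = 5 + 4 + 4 + 8 + 2 + 6 + 19 = 48.
x: need Σw·x = 48·45 = 2160. Existing = 5·99 + 4·73 + 4·39 + 8·46 + 2·19 + 6·65 = 1739. Remainder 421 / 19 ≈ 22.16.

x ≈ 22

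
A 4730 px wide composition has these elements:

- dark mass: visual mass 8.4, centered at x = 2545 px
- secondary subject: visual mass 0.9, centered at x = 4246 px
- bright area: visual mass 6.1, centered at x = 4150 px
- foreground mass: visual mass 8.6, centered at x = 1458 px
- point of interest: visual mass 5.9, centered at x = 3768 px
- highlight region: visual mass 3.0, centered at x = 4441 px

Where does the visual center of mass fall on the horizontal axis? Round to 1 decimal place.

x ≈ 2997.2

Weights sum to 8.4 + 0.9 + 6.1 + 8.6 + 5.9 + 3.0 = 32.9.
x-moment: 8.4·2545 + 0.9·4246 + 6.1·4150 + 8.6·1458 + 5.9·3768 + 3.0·4441 = 98607.4; centroid 98607.4/32.9 ≈ 2997.19.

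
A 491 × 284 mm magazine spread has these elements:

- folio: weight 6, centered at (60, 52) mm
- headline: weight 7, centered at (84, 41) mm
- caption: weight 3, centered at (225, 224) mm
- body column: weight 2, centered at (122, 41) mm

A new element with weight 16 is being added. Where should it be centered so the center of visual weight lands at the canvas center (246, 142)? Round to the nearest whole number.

(406, 217)

New total weight: (6 + 7 + 3 + 2) + 16 = 34.
x: target moment 34×246 = 8364; current 6·60 + 7·84 + 3·225 + 2·122 = 1867; the new element supplies 6497, so x = 6497/16 ≈ 406.06.
y: target moment 34×142 = 4828; current 6·52 + 7·41 + 3·224 + 2·41 = 1353; the new element supplies 3475, so y = 3475/16 ≈ 217.19.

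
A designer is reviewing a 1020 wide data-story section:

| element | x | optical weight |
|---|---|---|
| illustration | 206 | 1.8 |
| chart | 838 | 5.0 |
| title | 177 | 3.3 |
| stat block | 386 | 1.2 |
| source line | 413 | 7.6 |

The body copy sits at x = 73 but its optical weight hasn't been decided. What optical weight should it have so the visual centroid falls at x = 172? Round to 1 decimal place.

Existing Σw = 18.9 (1.8 + 5.0 + 3.3 + 1.2 + 7.6); existing moment 1.8·206 + 5.0·838 + 3.3·177 + 1.2·386 + 7.6·413 = 8746.9.
Set Σw·x/Σw = 172: (8746.9 + 73w) = 172·(18.9 + w).
Rearranging, w·(73 − 172) = 172·18.9 − 8746.9 = -5496.1, so w ≈ -5496.1/-99 = 55.52.

w ≈ 55.5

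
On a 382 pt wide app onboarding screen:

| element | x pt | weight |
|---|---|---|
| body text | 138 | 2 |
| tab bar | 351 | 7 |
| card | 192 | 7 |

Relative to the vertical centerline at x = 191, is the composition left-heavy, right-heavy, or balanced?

right-heavy

Total weight = 2 + 7 + 7 = 16.
x: (2·138 + 7·351 + 7·192) / 16 = 4077 / 16 ≈ 254.81
254.8 lies right of the midline 191, so the layout is right-heavy.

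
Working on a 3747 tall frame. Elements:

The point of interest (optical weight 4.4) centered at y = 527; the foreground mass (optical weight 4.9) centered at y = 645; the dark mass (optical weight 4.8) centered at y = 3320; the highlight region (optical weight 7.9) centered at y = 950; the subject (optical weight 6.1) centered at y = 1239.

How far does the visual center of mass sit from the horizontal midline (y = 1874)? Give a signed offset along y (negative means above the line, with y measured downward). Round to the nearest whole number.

Σw = 4.4 + 4.9 + 4.8 + 7.9 + 6.1 = 28.1.
y-moment: 4.4·527 + 4.9·645 + 4.8·3320 + 7.9·950 + 6.1·1239 = 36478.2; centroid 36478.2/28.1 ≈ 1298.16.
Difference: 1298.16 − 1874 ≈ -575.84.

≈ -576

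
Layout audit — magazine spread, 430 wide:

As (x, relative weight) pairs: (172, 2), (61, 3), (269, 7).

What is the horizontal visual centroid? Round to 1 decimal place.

Σw = 2 + 3 + 7 = 12.
x: (2·172 + 3·61 + 7·269) / 12 = 2410 / 12 ≈ 200.83

x ≈ 200.8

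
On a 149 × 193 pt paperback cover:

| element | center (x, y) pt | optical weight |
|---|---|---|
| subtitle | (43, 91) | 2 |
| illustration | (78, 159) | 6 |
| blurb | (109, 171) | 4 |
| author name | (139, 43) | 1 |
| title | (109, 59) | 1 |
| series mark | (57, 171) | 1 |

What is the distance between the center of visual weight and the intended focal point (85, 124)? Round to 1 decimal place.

Σw = 2 + 6 + 4 + 1 + 1 + 1 = 15.
x-moment: 2·43 + 6·78 + 4·109 + 1·139 + 1·109 + 1·57 = 1295; centroid 1295/15 ≈ 86.33.
y-moment: 2·91 + 6·159 + 4·171 + 1·43 + 1·59 + 1·171 = 2093; centroid 2093/15 ≈ 139.53.
From (85, 124): dx = 1.33, dy = 15.53, so the distance is √(dx²+dy²) ≈ 15.59.

≈ 15.6 pt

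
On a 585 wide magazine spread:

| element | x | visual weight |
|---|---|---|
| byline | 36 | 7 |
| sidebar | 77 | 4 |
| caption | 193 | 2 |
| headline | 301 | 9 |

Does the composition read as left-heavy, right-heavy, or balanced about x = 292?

Σw = 7 + 4 + 2 + 9 = 22.
x: (7·36 + 4·77 + 2·193 + 9·301) / 22 = 3655 / 22 ≈ 166.14
Since 166.1 is left of 292, the composition reads left-heavy.

left-heavy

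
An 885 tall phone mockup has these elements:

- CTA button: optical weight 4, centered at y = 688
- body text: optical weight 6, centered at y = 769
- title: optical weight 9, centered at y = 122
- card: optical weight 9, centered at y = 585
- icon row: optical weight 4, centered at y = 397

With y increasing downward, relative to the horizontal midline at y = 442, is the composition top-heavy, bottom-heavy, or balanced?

Σw = 4 + 6 + 9 + 9 + 4 = 32.
Σw·y = 4·688 + 6·769 + 9·122 + 9·585 + 4·397 = 15317, so ȳ = 15317/32 ≈ 478.66.
478.7 vs midline 442 → bottom-heavy.

bottom-heavy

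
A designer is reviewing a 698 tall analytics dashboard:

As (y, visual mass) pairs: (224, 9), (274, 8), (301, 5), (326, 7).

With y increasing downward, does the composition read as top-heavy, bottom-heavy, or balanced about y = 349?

Σw = 9 + 8 + 5 + 7 = 29.
Σw·y = 9·224 + 8·274 + 5·301 + 7·326 = 7995, so ȳ = 7995/29 ≈ 275.69.
Since 275.7 is above (smaller y than) 349, the composition reads top-heavy.

top-heavy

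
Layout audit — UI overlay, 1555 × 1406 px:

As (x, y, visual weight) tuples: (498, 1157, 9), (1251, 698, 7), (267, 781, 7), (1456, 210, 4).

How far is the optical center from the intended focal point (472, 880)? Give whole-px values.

≈ 314 px

Weights sum to 9 + 7 + 7 + 4 = 27.
Σw·x = 9·498 + 7·1251 + 7·267 + 4·1456 = 20932, so x̄ = 20932/27 ≈ 775.26.
Σw·y = 9·1157 + 7·698 + 7·781 + 4·210 = 21606, so ȳ = 21606/27 ≈ 800.22.
Offset from (472, 880): Δx ≈ 303.26, Δy ≈ -79.78; distance = √(Δx² + Δy²) ≈ 313.58.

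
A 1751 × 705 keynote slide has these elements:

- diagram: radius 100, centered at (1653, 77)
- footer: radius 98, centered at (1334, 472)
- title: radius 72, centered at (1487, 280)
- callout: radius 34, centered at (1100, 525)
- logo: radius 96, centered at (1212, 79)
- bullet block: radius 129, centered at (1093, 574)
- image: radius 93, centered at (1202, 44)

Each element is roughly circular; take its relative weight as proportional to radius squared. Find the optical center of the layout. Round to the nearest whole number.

(1292, 298)

Weights ∝ r²: diagram 100² = 10000, footer 98² = 9604, title 72² = 5184, callout 34² = 1156, logo 96² = 9216, bullet block 129² = 16641, image 93² = 8649; Σw = 60450.
x: moment 78076447 / weight 60450 ≈ 1291.59
y: moment 18022062 / weight 60450 ≈ 298.13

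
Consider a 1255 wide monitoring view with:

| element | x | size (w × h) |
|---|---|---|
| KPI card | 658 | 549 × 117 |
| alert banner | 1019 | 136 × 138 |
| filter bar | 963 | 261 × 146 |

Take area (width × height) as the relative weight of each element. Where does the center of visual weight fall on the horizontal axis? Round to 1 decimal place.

Taking area as weight: KPI card 549·117 = 64233, alert banner 136·138 = 18768, filter bar 261·146 = 38106. Sum 121107.
Σw·x = 64233·658 + 18768·1019 + 38106·963 = 98085984, so x̄ = 98085984/121107 ≈ 809.91.

x ≈ 809.9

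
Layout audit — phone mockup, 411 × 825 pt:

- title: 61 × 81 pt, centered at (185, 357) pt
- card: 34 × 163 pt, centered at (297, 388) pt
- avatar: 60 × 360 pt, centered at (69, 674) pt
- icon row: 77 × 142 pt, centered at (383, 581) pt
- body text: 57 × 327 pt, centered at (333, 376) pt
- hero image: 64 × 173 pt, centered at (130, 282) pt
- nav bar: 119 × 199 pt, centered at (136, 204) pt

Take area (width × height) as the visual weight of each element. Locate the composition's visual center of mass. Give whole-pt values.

(198, 413)

Areas: title 61·81 = 4941, card 34·163 = 5542, avatar 60·360 = 21600, icon row 77·142 = 10934, body text 57·327 = 18639, hero image 64·173 = 11072, nav bar 119·199 = 23681. Total weight = 96409.
x: moment 19104944 / weight 96409 ≈ 198.17
Σw·y = 39786779; ȳ = 39786779/96409 ≈ 412.69.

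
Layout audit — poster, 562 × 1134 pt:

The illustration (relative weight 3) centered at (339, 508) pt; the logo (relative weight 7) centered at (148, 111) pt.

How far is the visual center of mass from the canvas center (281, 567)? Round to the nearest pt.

Total weight = 3 + 7 = 10.
x-moment: 3·339 + 7·148 = 2053; centroid 2053/10 ≈ 205.30.
y-moment: 3·508 + 7·111 = 2301; centroid 2301/10 ≈ 230.10.
From (281, 567): dx = -75.70, dy = -336.90, so the distance is √(dx²+dy²) ≈ 345.30.

≈ 345 pt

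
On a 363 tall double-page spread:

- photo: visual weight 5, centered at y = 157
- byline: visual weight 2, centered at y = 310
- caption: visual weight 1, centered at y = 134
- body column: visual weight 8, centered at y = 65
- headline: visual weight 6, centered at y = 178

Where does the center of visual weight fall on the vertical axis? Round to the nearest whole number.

y ≈ 142

Σw = 5 + 2 + 1 + 8 + 6 = 22.
y: (5·157 + 2·310 + 1·134 + 8·65 + 6·178) / 22 = 3127 / 22 ≈ 142.14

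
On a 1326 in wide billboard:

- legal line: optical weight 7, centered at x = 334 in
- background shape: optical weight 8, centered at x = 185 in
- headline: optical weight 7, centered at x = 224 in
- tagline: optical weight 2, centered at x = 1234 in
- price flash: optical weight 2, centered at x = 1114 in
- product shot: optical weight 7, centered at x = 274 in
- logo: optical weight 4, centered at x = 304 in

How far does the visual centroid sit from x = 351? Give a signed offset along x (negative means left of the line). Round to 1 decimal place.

Total weight = 7 + 8 + 7 + 2 + 2 + 7 + 4 = 37.
x: moment 13216 / weight 37 ≈ 357.19
Against x = 351, that's 357.19 − 351 = 6.19.

≈ 6.2 in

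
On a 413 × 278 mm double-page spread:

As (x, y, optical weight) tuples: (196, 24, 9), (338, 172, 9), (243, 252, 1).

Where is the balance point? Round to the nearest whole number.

(266, 106)

Total weight = 9 + 9 + 1 = 19.
Σw·x = 9·196 + 9·338 + 1·243 = 5049, so x̄ = 5049/19 ≈ 265.74.
Σw·y = 9·24 + 9·172 + 1·252 = 2016, so ȳ = 2016/19 ≈ 106.11.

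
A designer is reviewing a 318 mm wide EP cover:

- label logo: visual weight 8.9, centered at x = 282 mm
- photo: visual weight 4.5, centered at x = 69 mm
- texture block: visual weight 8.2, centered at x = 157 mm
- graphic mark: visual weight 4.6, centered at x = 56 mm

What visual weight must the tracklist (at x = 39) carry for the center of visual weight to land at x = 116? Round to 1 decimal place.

w ≈ 17.2

Existing Σw = 26.2 (8.9 + 4.5 + 8.2 + 4.6); existing moment 8.9·282 + 4.5·69 + 8.2·157 + 4.6·56 = 4365.3.
Set Σw·x/Σw = 116: (4365.3 + 39w) = 116·(26.2 + w).
Solving: w = (116·26.2 − 4365.3) / (39 − 116) = -1326.1 / -77 ≈ 17.22.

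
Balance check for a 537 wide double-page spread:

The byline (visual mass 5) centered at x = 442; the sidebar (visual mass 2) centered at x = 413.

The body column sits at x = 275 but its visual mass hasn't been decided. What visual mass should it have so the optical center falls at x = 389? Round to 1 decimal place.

Fixed elements: Σw = 5 + 2 = 7, Σw·x = 5·442 + 2·413 = 3036.
For the centroid to hit 389: (3036 + w·275) / (7 + w) = 389.
So w = (389·7 − 3036)/(275 − 389) = -313/-114 ≈ 2.75.

w ≈ 2.7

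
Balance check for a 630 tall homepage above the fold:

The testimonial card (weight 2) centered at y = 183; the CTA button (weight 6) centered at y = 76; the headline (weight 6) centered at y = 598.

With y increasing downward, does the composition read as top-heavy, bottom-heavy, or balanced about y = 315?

balanced

Σw = 2 + 6 + 6 = 14.
y: (2·183 + 6·76 + 6·598) / 14 = 4410 / 14 ≈ 315.00
315.00 = 315 exactly: balanced.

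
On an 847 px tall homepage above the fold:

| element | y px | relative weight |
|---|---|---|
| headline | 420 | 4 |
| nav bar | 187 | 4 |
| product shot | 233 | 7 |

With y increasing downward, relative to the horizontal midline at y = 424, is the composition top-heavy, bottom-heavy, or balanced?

top-heavy

Σw = 4 + 4 + 7 = 15.
y: (4·420 + 4·187 + 7·233) / 15 = 4059 / 15 ≈ 270.60
Since 270.6 is above (smaller y than) 424, the composition reads top-heavy.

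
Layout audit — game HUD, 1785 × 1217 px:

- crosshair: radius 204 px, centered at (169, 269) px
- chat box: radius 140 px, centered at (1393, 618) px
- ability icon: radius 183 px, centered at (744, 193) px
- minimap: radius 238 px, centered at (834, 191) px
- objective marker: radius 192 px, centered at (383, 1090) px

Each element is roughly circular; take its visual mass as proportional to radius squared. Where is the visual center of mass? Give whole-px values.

(641, 429)

Weights ∝ r²: crosshair 204² = 41616, chat box 140² = 19600, ability icon 183² = 33489, minimap 238² = 56644, objective marker 192² = 36864; Σw = 188213.
x-moment: 41616·169 + 19600·1393 + 33489·744 + 56644·834 + 36864·383 = 120611728; centroid 120611728/188213 ≈ 640.83.
y-moment: 41616·269 + 19600·618 + 33489·193 + 56644·191 + 36864·1090 = 80771645; centroid 80771645/188213 ≈ 429.15.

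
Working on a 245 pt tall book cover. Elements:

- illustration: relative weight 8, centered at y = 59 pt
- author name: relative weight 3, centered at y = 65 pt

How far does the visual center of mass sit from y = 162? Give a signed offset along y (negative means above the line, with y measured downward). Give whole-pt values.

Total weight = 8 + 3 = 11.
y: (8·59 + 3·65) / 11 = 667 / 11 ≈ 60.64
Difference: 60.64 − 162 ≈ -101.36.

≈ -101 pt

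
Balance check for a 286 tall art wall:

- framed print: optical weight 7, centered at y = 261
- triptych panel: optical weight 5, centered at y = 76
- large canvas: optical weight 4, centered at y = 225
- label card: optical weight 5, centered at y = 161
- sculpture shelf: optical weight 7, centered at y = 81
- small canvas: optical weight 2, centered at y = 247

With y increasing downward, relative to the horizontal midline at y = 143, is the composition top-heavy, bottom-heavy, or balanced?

Total weight = 7 + 5 + 4 + 5 + 7 + 2 = 30.
y: (7·261 + 5·76 + 4·225 + 5·161 + 7·81 + 2·247) / 30 = 4973 / 30 ≈ 165.77
Since 165.8 is below (larger y than) 143, the composition reads bottom-heavy.

bottom-heavy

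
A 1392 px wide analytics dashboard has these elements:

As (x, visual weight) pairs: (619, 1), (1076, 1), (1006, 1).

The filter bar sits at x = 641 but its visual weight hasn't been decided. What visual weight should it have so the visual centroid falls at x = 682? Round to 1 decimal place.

Known weights sum to 1 + 1 + 1 = 3; their moment is 1·619 + 1·1076 + 1·1006 = 2701.
For the centroid to hit 682: (2701 + w·641) / (3 + w) = 682.
Solving: w = (682·3 − 2701) / (641 − 682) = -655 / -41 ≈ 15.98.

w ≈ 16.0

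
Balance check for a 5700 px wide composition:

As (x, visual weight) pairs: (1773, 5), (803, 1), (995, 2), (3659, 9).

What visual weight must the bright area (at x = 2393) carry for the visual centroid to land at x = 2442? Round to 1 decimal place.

w ≈ 62.8

Fixed elements: Σw = 5 + 1 + 2 + 9 = 17, Σw·x = 5·1773 + 1·803 + 2·995 + 9·3659 = 44589.
For the centroid to hit 2442: (44589 + w·2393) / (17 + w) = 2442.
Solving: w = (2442·17 − 44589) / (2393 − 2442) = -3075 / -49 ≈ 62.76.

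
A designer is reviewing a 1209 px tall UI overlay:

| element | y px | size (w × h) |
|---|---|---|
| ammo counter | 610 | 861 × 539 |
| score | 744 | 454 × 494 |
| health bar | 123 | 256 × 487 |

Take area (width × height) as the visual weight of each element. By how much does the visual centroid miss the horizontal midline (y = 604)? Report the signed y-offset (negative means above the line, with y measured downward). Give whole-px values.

Taking area as weight: ammo counter 861·539 = 464079, score 454·494 = 224276, health bar 256·487 = 124672. Sum 813027.
y-moment: 464079·610 + 224276·744 + 124672·123 = 465284190; centroid 465284190/813027 ≈ 572.29.
Against y = 604, that's 572.29 − 604 = -31.71.

≈ -32 px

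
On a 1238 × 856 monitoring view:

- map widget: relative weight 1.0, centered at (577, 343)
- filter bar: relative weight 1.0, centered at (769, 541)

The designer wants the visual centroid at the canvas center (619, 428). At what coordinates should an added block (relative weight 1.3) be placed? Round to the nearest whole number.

(536, 406)

New total weight: (1.0 + 1.0) + 1.3 = 3.3.
Along x: (1346.0 + 1.3·x) / 3.3 = 619 (existing moment 1.0·577 + 1.0·769 = 1346.0) ⇒ x = (2042.7 − 1346.0) / 1.3 ≈ 535.92.
Along y: (884.0 + 1.3·y) / 3.3 = 428 (existing moment 1.0·343 + 1.0·541 = 884.0) ⇒ y = (1412.4 − 884.0) / 1.3 ≈ 406.46.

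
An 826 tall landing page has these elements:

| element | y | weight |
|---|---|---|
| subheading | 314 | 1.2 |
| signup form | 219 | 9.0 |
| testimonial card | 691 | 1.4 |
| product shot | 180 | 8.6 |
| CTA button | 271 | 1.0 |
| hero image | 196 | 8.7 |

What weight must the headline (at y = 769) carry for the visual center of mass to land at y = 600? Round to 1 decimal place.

Fixed elements: Σw = 1.2 + 9.0 + 1.4 + 8.6 + 1.0 + 8.7 = 29.9, Σw·y = 1.2·314 + 9.0·219 + 1.4·691 + 8.6·180 + 1.0·271 + 8.7·196 = 6839.4.
Balance at y = 600 requires (6839.4 + w·769) / (29.9 + w) = 600.
So w = (600·29.9 − 6839.4)/(769 − 600) = 11100.6/169 ≈ 65.68.

w ≈ 65.7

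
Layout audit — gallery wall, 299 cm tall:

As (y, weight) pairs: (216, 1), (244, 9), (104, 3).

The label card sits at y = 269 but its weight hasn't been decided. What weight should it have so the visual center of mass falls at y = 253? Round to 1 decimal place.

w ≈ 35.3

Fixed elements: Σw = 1 + 9 + 3 = 13, Σw·y = 1·216 + 9·244 + 3·104 = 2724.
Balance at y = 253 requires (2724 + w·269) / (13 + w) = 253.
Rearranging, w·(269 − 253) = 253·13 − 2724 = 565, so w ≈ 565/16 = 35.31.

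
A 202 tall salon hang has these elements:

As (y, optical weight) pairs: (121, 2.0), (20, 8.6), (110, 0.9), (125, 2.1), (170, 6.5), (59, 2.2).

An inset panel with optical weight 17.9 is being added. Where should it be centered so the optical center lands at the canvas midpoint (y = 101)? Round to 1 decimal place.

New total weight: (2.0 + 8.6 + 0.9 + 2.1 + 6.5 + 2.2) + 17.9 = 40.2.
y: need Σw·y = 40.2·101 = 4060.2. Existing = 2.0·121 + 8.6·20 + 0.9·110 + 2.1·125 + 6.5·170 + 2.2·59 = 2010.3. Remainder 2049.9 / 17.9 ≈ 114.52.

y ≈ 114.5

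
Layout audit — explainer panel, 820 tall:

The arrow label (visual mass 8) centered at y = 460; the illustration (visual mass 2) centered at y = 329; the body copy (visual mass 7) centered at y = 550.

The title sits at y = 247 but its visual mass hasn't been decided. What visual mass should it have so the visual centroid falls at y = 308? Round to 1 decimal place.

Known weights sum to 8 + 2 + 7 = 17; their moment is 8·460 + 2·329 + 7·550 = 8188.
Set Σw·y/Σw = 308: (8188 + 247w) = 308·(17 + w).
Rearranging, w·(247 − 308) = 308·17 − 8188 = -2952, so w ≈ -2952/-61 = 48.39.

w ≈ 48.4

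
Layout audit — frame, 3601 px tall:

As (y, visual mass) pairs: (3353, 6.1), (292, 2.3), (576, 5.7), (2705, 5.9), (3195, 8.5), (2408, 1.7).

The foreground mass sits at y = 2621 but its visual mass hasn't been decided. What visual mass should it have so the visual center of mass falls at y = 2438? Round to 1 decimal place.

Existing Σw = 30.2 (6.1 + 2.3 + 5.7 + 5.9 + 8.5 + 1.7); existing moment 6.1·3353 + 2.3·292 + 5.7·576 + 5.9·2705 + 8.5·3195 + 1.7·2408 = 71618.7.
Balance at y = 2438 requires (71618.7 + w·2621) / (30.2 + w) = 2438.
So w = (2438·30.2 − 71618.7)/(2621 − 2438) = 2008.9/183 ≈ 10.98.

w ≈ 11.0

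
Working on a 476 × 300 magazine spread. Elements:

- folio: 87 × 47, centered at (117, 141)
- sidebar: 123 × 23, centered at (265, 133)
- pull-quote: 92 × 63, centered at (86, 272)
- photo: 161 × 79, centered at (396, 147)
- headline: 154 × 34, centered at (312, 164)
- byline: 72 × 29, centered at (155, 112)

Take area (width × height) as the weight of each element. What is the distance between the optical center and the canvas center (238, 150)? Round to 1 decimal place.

Taking area as weight: folio 87·47 = 4089, sidebar 123·23 = 2829, pull-quote 92·63 = 5796, photo 161·79 = 12719, headline 154·34 = 5236, byline 72·29 = 2088. Sum 32757.
x-moment: 4089·117 + 2829·265 + 5796·86 + 12719·396 + 5236·312 + 2088·155 = 8720550; centroid 8720550/32757 ≈ 266.22.
y-moment: 4089·141 + 2829·133 + 5796·272 + 12719·147 + 5236·164 + 2088·112 = 5491571; centroid 5491571/32757 ≈ 167.65.
Relative to (238, 150): Δ = (28.22, 17.65); |Δ| = √(28.22² + 17.65²) ≈ 33.28.

≈ 33.3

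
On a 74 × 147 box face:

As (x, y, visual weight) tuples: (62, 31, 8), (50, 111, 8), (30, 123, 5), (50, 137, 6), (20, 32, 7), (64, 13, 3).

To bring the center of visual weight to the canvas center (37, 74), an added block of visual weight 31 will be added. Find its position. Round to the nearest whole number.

(27, 71)

New total weight: (8 + 8 + 5 + 6 + 7 + 3) + 31 = 68.
x: need Σw·x = 68·37 = 2516. Existing = 8·62 + 8·50 + 5·30 + 6·50 + 7·20 + 3·64 = 1678. Remainder 838 / 31 ≈ 27.03.
y: need Σw·y = 68·74 = 5032. Existing = 8·31 + 8·111 + 5·123 + 6·137 + 7·32 + 3·13 = 2836. Remainder 2196 / 31 ≈ 70.84.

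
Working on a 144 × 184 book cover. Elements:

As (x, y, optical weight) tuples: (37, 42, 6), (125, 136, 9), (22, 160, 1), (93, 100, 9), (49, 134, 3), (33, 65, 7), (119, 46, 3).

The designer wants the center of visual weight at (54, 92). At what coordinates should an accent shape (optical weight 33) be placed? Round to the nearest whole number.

After adding the accent shape, total weight = 6 + 9 + 1 + 9 + 3 + 7 + 3 + 33 = 71.
Along x: (2941 + 33·x) / 71 = 54 (existing moment 6·37 + 9·125 + 1·22 + 9·93 + 3·49 + 7·33 + 3·119 = 2941) ⇒ x = (3834 − 2941) / 33 ≈ 27.06.
Along y: (3531 + 33·y) / 71 = 92 (existing moment 6·42 + 9·136 + 1·160 + 9·100 + 3·134 + 7·65 + 3·46 = 3531) ⇒ y = (6532 − 3531) / 33 ≈ 90.94.

(27, 91)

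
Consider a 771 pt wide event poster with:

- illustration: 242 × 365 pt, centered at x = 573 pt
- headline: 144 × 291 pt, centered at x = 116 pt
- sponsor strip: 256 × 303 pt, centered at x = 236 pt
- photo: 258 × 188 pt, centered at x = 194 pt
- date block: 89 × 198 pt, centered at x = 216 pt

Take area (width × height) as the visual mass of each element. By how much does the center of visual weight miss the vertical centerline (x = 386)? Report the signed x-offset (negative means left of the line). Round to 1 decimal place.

≈ -68.4 pt

Taking area as weight: illustration 242·365 = 88330, headline 144·291 = 41904, sponsor strip 256·303 = 77568, photo 258·188 = 48504, date block 89·198 = 17622. Sum 273928.
x-moment: 88330·573 + 41904·116 + 77568·236 + 48504·194 + 17622·216 = 86996130; centroid 86996130/273928 ≈ 317.59.
Offset from x = 386: 317.59 − 386 ≈ -68.41.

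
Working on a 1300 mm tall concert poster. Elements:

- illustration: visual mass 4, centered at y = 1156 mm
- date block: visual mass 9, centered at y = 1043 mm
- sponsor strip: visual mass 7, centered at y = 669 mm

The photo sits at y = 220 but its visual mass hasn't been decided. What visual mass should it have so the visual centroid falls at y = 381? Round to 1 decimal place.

Known weights sum to 4 + 9 + 7 = 20; their moment is 4·1156 + 9·1043 + 7·669 = 18694.
For the centroid to hit 381: (18694 + w·220) / (20 + w) = 381.
Solving: w = (381·20 − 18694) / (220 − 381) = -11074 / -161 ≈ 68.78.

w ≈ 68.8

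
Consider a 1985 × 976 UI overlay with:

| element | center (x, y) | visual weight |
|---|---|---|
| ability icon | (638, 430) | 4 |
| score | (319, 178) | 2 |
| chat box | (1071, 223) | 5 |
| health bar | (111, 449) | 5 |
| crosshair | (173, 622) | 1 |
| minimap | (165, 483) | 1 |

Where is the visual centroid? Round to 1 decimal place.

Σw = 4 + 2 + 5 + 5 + 1 + 1 = 18.
x-moment: 4·638 + 2·319 + 5·1071 + 5·111 + 1·173 + 1·165 = 9438; centroid 9438/18 ≈ 524.33.
y-moment: 4·430 + 2·178 + 5·223 + 5·449 + 1·622 + 1·483 = 6541; centroid 6541/18 ≈ 363.39.

(524.3, 363.4)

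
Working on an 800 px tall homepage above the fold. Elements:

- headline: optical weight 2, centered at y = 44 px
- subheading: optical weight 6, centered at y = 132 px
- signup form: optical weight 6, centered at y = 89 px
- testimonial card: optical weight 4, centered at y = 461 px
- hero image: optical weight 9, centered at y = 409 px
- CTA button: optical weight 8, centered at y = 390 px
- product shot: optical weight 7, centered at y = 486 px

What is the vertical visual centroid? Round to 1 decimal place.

Weights sum to 2 + 6 + 6 + 4 + 9 + 8 + 7 = 42.
Σw·y = 13461; ȳ = 13461/42 ≈ 320.50.

y ≈ 320.5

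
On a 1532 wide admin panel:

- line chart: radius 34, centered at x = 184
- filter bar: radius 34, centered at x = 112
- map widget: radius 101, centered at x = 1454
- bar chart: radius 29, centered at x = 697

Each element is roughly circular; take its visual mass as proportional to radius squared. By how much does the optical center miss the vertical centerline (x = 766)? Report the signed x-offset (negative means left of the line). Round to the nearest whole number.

≈ 414

r² weights: line chart 34² = 1156, filter bar 34² = 1156, map widget 101² = 10201, bar chart 29² = 841. Total = 13354.
Σw·x = 1156·184 + 1156·112 + 10201·1454 + 841·697 = 15760607, so x̄ = 15760607/13354 ≈ 1180.22.
Difference: 1180.22 − 766 ≈ 414.22.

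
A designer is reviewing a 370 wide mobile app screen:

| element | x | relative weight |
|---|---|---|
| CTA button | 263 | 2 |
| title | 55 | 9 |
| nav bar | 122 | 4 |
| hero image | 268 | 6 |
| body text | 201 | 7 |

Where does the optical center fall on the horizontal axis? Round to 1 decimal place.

x ≈ 161.6

Total weight = 2 + 9 + 4 + 6 + 7 = 28.
x: (2·263 + 9·55 + 4·122 + 6·268 + 7·201) / 28 = 4524 / 28 ≈ 161.57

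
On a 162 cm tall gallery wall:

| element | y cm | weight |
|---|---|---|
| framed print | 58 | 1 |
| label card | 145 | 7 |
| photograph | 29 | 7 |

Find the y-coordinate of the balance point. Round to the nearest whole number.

y ≈ 85

Weights sum to 1 + 7 + 7 = 15.
y: (1·58 + 7·145 + 7·29) / 15 = 1276 / 15 ≈ 85.07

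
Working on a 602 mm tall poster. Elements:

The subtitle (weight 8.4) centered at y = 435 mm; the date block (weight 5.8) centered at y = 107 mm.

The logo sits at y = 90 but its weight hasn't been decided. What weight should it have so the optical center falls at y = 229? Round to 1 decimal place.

w ≈ 7.4

Known weights sum to 8.4 + 5.8 = 14.2; their moment is 8.4·435 + 5.8·107 = 4274.6.
Balance at y = 229 requires (4274.6 + w·90) / (14.2 + w) = 229.
Rearranging, w·(90 − 229) = 229·14.2 − 4274.6 = -1022.8, so w ≈ -1022.8/-139 = 7.36.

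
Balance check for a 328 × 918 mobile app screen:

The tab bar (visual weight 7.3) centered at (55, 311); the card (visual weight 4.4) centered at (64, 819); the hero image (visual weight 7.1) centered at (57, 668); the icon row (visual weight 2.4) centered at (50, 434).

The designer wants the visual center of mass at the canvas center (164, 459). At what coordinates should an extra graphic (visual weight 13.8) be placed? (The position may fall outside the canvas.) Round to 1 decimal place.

(328.4, 319.3)

New total weight: (7.3 + 4.4 + 7.1 + 2.4) + 13.8 = 35.0.
Along x: (1207.8 + 13.8·x) / 35.0 = 164 (existing moment 7.3·55 + 4.4·64 + 7.1·57 + 2.4·50 = 1207.8) ⇒ x = (5740.0 − 1207.8) / 13.8 ≈ 328.42.
Along y: (11658.3 + 13.8·y) / 35.0 = 459 (existing moment 7.3·311 + 4.4·819 + 7.1·668 + 2.4·434 = 11658.3) ⇒ y = (16065.0 − 11658.3) / 13.8 ≈ 319.33.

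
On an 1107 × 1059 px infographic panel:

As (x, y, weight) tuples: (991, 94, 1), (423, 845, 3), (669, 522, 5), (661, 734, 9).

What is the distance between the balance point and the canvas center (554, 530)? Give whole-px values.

≈ 155 px

Total weight = 1 + 3 + 5 + 9 = 18.
x-moment: 1·991 + 3·423 + 5·669 + 9·661 = 11554; centroid 11554/18 ≈ 641.89.
y-moment: 1·94 + 3·845 + 5·522 + 9·734 = 11845; centroid 11845/18 ≈ 658.06.
Offset from (554, 530): Δx ≈ 87.89, Δy ≈ 128.06; distance = √(Δx² + Δy²) ≈ 155.31.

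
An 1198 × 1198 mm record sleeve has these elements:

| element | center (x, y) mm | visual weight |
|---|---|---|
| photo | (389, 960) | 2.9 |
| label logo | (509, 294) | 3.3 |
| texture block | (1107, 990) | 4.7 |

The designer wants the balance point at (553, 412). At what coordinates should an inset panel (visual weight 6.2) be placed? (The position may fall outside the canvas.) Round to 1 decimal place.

(233.2, -219.7)

With the inset panel, Σw becomes 2.9 + 3.3 + 4.7 + 6.2 = 17.1.
x: need Σw·x = 17.1·553 = 9456.3. Existing = 2.9·389 + 3.3·509 + 4.7·1107 = 8010.7. Remainder 1445.6 / 6.2 ≈ 233.16.
y: need Σw·y = 17.1·412 = 7045.2. Existing = 2.9·960 + 3.3·294 + 4.7·990 = 8407.2. Remainder -1362.0 / 6.2 ≈ -219.68.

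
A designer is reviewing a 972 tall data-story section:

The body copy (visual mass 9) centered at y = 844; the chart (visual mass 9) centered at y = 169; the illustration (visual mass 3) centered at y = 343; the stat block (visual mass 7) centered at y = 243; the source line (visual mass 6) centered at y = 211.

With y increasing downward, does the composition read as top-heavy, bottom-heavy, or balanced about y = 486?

Total weight = 9 + 9 + 3 + 7 + 6 = 34.
y-moment: 9·844 + 9·169 + 3·343 + 7·243 + 6·211 = 13113; centroid 13113/34 ≈ 385.68.
385.7 lies above (smaller y than) the midline 486, so the layout is top-heavy.

top-heavy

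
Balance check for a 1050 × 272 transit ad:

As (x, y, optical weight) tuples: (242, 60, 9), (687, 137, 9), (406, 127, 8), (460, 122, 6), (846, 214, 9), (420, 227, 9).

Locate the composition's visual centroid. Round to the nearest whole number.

(515, 150)

Total weight = 9 + 9 + 8 + 6 + 9 + 9 = 50.
Σw·x = 25763; x̄ = 25763/50 ≈ 515.26.
Σw·y = 7490; ȳ = 7490/50 ≈ 149.80.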